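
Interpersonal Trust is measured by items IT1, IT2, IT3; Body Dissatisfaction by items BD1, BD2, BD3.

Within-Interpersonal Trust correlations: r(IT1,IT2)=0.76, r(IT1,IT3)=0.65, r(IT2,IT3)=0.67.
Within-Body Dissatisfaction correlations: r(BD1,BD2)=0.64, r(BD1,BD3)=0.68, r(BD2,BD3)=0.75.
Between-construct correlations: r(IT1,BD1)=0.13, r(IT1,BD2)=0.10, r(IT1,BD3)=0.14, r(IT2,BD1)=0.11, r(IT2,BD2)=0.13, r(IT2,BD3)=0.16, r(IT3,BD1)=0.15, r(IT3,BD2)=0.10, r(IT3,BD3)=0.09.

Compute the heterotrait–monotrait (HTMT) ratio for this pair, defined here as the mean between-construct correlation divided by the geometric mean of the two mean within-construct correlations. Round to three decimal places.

0.178

Between-construct mean = 1.11/9 = 0.1233.
Mean within-IT = 2.08/3 = 0.6933; mean within-BD = 2.07/3 = 0.6900.
Geometric mean = √(0.6933 × 0.6900) = 0.6916.
HTMT = 0.1233 / 0.6916 = 0.178.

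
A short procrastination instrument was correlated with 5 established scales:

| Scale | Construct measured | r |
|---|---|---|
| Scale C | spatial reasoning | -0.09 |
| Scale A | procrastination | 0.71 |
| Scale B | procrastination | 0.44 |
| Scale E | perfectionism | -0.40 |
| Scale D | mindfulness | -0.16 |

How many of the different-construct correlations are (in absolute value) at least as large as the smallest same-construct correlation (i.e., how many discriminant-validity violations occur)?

Convergent (same construct = procrastination): Scale A, Scale B.
Smallest convergent = 0.44. Discriminant |r|: 0.09, 0.40, 0.16; count ≥ 0.44 → 0.

0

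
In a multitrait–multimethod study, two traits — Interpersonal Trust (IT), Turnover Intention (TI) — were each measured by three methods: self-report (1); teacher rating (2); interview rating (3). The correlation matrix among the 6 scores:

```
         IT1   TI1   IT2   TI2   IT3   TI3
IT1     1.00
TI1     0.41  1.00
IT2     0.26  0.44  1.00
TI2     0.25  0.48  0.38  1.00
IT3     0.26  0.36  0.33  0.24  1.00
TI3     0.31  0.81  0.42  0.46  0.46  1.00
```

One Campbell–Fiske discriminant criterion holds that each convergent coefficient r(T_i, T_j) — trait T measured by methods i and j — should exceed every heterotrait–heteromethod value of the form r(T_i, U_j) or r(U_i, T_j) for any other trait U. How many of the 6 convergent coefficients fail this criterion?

Convergent coefficients and their comparison sets:
IT (methods 1·2): 0.26 vs {0.25, 0.44} → fail.
IT (methods 1·3): 0.26 vs {0.31, 0.36} → fail.
IT (methods 2·3): 0.33 vs {0.42, 0.24} → fail.
TI (methods 1·2): 0.48 vs {0.44, 0.25} → pass.
TI (methods 1·3): 0.81 vs {0.36, 0.31} → pass.
TI (methods 2·3): 0.46 vs {0.24, 0.42} → pass.
3 of 6 fail.

3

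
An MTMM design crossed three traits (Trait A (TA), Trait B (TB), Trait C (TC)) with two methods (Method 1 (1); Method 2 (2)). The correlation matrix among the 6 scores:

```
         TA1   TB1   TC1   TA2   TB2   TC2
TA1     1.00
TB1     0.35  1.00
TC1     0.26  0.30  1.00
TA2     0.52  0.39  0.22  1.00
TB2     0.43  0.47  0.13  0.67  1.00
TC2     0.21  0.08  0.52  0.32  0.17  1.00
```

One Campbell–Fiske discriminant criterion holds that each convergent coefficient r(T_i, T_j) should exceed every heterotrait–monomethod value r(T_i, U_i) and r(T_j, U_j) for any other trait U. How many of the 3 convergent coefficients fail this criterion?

2

Checking each validity diagonal entry against its comparison values:
TA (methods 1·2): 0.52 vs {0.35, 0.67, 0.26, 0.32} → fail.
TB (methods 1·2): 0.47 vs {0.35, 0.67, 0.30, 0.17} → fail.
TC (methods 1·2): 0.52 vs {0.26, 0.32, 0.30, 0.17} → pass.
2 of 3 fail.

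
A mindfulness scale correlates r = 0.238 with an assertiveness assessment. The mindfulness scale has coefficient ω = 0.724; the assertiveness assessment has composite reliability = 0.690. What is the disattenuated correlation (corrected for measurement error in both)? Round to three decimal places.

r_true = r_obs / √(r_xx · r_yy) = 0.238 / √(0.724 × 0.690) = 0.238 / √0.499560 = 0.238 / 0.7068 ≈ 0.337.

0.337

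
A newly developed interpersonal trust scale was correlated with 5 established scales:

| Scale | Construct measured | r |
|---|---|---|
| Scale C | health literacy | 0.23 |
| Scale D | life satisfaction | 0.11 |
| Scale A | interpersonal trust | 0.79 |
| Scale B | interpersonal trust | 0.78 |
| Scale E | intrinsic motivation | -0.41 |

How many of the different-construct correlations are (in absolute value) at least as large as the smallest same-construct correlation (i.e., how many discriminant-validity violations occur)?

Convergent (same construct = interpersonal trust): Scale A, Scale B.
Smallest convergent = 0.78. Discriminant |r|: 0.23, 0.11, 0.41; count ≥ 0.78 → 0.

0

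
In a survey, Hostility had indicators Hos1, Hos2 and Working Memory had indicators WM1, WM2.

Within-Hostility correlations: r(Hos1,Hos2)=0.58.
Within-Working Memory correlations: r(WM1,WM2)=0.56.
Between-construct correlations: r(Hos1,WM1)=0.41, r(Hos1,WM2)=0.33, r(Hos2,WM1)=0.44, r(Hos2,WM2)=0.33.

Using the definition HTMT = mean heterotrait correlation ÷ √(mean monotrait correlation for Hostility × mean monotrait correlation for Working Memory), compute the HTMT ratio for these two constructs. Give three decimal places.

0.662

Between-construct mean = 1.51/4 = 0.3775.
Mean within-Hos = 0.58/1 = 0.5800; mean within-WM = 0.56/1 = 0.5600.
Geometric mean = √(0.5800 × 0.5600) = 0.5699.
HTMT = 0.3775 / 0.5699 = 0.662.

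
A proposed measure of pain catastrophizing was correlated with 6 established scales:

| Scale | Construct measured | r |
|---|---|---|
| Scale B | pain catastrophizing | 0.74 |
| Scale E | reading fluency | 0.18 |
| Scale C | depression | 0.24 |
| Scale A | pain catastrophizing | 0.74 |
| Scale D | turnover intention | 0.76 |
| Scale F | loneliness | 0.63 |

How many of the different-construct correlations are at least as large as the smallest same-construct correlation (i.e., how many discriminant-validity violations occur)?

1

Convergent (same construct = pain catastrophizing): Scale B, Scale A.
Smallest convergent = 0.74. Discriminant values: 0.18, 0.24, 0.76, 0.63; count ≥ 0.74 → 1.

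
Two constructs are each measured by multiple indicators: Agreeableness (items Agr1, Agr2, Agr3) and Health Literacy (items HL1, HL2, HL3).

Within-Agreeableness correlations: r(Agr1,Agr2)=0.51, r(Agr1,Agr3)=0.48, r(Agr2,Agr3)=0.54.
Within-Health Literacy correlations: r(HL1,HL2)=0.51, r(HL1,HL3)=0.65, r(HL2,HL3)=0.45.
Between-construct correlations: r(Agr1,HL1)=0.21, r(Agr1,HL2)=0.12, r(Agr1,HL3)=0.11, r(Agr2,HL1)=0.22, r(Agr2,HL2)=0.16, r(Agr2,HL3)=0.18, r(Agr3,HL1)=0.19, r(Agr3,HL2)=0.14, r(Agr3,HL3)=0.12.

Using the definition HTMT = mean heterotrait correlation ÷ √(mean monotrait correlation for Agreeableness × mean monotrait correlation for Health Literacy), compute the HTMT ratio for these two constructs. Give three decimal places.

0.308

Mean between = 1.45/9 = 0.1611.
Mean within-Agr = 1.53/3 = 0.5100; mean within-HL = 1.61/3 = 0.5367.
Geometric mean = √(0.5100 × 0.5367) = 0.5232.
HTMT = 0.1611 / 0.5232 = 0.308.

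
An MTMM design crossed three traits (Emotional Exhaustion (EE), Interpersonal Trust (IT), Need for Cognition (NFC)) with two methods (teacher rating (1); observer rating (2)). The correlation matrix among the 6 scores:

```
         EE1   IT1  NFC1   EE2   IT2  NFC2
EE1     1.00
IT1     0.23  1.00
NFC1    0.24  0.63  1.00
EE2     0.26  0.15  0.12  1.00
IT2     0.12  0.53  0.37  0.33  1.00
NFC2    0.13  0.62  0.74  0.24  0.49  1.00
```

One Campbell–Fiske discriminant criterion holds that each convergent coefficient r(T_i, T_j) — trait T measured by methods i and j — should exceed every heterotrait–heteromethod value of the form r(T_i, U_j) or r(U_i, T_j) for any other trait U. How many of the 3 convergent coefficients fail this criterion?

Checking each validity diagonal entry against its comparison values:
EE (methods 1·2): 0.26 vs {0.12, 0.15, 0.13, 0.12} → pass.
IT (methods 1·2): 0.53 vs {0.15, 0.12, 0.62, 0.37} → fail.
NFC (methods 1·2): 0.74 vs {0.12, 0.13, 0.37, 0.62} → pass.
1 of 3 fail.

1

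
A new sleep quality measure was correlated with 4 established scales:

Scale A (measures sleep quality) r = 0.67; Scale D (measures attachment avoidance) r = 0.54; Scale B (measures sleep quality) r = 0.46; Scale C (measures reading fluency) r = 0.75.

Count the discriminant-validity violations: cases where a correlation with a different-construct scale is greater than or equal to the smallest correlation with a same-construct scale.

Convergent (same construct = sleep quality): Scale A, Scale B.
Smallest convergent = 0.46. Discriminant values: 0.54, 0.75; count ≥ 0.46 → 2.

2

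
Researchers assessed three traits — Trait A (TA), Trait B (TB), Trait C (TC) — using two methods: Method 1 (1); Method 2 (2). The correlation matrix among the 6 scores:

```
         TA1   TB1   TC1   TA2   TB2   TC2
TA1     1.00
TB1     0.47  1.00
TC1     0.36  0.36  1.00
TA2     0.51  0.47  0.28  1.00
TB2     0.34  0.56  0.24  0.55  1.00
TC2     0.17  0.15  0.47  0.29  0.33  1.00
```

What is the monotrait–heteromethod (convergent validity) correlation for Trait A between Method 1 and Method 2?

Same trait (TA), different methods: r(TA1, TA2) = 0.51.

0.51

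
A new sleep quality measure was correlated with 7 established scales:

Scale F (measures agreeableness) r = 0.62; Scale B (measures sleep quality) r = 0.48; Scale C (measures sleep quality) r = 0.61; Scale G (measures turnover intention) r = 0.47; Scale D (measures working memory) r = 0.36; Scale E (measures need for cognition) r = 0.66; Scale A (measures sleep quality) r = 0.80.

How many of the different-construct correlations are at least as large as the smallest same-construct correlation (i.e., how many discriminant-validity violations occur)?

2

Convergent (same construct = sleep quality): Scale B, Scale C, Scale A.
Smallest convergent = 0.48. Discriminant values: 0.62, 0.47, 0.36, 0.66; count ≥ 0.48 → 2.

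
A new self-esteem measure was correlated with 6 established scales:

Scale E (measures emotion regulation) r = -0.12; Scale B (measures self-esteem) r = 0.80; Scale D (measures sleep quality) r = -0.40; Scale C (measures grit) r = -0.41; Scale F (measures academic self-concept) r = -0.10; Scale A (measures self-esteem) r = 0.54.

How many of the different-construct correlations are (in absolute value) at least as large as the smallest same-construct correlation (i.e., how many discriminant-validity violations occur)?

Convergent (same construct = self-esteem): Scale B, Scale A.
Smallest convergent = 0.54. Discriminant |r|: 0.12, 0.40, 0.41, 0.10; count ≥ 0.54 → 0.

0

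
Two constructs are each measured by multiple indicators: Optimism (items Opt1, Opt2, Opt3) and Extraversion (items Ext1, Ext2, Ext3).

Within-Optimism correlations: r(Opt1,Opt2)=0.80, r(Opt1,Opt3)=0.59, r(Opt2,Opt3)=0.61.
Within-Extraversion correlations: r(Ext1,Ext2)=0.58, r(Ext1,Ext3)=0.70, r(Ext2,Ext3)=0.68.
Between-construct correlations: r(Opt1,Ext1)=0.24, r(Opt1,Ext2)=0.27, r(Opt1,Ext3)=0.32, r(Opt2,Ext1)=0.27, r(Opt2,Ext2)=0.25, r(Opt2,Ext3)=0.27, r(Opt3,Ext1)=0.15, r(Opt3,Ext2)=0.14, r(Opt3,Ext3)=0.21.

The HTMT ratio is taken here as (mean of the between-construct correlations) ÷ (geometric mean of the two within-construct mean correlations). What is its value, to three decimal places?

Between-construct mean = 2.12/9 = 0.2356.
Mean within-Opt = 2.00/3 = 0.6667; mean within-Ext = 1.96/3 = 0.6533.
Geometric mean = √(0.6667 × 0.6533) = 0.6600.
HTMT = 0.2356 / 0.6600 = 0.357.

0.357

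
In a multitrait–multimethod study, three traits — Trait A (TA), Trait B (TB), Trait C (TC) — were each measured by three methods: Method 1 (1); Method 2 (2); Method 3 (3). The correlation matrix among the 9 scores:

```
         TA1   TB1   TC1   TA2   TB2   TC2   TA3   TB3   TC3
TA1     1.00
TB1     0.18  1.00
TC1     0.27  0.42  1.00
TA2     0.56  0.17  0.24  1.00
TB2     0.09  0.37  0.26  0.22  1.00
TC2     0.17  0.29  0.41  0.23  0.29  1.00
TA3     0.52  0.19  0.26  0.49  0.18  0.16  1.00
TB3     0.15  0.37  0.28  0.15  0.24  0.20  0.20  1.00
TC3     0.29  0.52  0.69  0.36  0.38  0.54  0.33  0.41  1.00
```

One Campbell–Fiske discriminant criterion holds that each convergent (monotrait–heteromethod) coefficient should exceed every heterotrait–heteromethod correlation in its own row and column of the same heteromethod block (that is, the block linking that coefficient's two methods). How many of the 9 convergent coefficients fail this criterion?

2

Checking each validity diagonal entry against its comparison values:
TA (methods 1·2): 0.56 vs {0.09, 0.17, 0.17, 0.24} → pass.
TA (methods 1·3): 0.52 vs {0.15, 0.19, 0.29, 0.26} → pass.
TA (methods 2·3): 0.49 vs {0.15, 0.18, 0.36, 0.16} → pass.
TB (methods 1·2): 0.37 vs {0.17, 0.09, 0.29, 0.26} → pass.
TB (methods 1·3): 0.37 vs {0.19, 0.15, 0.52, 0.28} → fail.
TB (methods 2·3): 0.24 vs {0.18, 0.15, 0.38, 0.20} → fail.
TC (methods 1·2): 0.41 vs {0.24, 0.17, 0.26, 0.29} → pass.
TC (methods 1·3): 0.69 vs {0.26, 0.29, 0.28, 0.52} → pass.
TC (methods 2·3): 0.54 vs {0.16, 0.36, 0.20, 0.38} → pass.
2 of 9 fail.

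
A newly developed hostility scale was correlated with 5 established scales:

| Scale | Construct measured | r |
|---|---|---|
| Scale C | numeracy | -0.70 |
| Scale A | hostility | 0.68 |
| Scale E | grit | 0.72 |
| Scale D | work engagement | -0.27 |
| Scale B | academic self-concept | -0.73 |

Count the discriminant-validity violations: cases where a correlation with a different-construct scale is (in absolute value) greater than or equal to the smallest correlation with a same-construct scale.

Convergent (same construct = hostility): Scale A.
Smallest convergent = 0.68. Discriminant |r|: 0.70, 0.72, 0.27, 0.73; count ≥ 0.68 → 3.

3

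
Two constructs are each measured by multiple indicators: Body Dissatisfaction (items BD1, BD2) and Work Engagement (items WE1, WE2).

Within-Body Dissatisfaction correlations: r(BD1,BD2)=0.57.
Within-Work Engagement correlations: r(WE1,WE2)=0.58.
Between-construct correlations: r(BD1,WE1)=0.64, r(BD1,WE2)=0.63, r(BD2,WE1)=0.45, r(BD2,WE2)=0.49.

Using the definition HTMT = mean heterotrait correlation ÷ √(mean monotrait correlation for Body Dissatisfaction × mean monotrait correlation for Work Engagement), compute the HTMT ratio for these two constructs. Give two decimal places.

Mean between = 2.21/4 = 0.5525.
Mean within-BD = 0.57/1 = 0.5700; mean within-WE = 0.58/1 = 0.5800.
Geometric mean = √(0.5700 × 0.5800) = 0.5750.
HTMT = 0.5525 / 0.5750 = 0.96.

0.96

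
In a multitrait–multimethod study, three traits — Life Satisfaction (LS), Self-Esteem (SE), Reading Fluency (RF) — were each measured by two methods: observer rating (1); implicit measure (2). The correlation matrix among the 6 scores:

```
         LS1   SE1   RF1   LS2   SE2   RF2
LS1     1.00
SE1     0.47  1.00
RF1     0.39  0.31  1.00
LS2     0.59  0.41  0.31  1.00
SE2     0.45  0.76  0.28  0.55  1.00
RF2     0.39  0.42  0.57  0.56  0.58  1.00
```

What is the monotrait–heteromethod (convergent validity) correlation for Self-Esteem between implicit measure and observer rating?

Same trait (SE), different methods: r(SE2, SE1) = 0.76.

0.76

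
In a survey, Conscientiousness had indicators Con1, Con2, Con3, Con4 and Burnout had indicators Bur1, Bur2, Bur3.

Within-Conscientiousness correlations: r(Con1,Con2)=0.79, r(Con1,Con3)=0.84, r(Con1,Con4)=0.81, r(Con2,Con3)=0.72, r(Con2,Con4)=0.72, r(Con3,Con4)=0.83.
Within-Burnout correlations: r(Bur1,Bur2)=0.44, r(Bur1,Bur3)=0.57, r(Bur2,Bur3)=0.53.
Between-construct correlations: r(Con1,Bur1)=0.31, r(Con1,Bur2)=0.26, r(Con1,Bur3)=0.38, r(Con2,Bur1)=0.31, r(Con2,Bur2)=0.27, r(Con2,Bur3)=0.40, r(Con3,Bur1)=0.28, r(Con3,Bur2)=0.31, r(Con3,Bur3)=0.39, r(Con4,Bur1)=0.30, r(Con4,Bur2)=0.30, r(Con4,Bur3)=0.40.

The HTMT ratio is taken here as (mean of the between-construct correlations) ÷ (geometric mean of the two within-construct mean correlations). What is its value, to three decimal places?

0.513

Mean between = 3.91/12 = 0.3258.
Mean within-Con = 4.71/6 = 0.7850; mean within-Bur = 1.54/3 = 0.5133.
Geometric mean = √(0.7850 × 0.5133) = 0.6348.
HTMT = 0.3258 / 0.6348 = 0.513.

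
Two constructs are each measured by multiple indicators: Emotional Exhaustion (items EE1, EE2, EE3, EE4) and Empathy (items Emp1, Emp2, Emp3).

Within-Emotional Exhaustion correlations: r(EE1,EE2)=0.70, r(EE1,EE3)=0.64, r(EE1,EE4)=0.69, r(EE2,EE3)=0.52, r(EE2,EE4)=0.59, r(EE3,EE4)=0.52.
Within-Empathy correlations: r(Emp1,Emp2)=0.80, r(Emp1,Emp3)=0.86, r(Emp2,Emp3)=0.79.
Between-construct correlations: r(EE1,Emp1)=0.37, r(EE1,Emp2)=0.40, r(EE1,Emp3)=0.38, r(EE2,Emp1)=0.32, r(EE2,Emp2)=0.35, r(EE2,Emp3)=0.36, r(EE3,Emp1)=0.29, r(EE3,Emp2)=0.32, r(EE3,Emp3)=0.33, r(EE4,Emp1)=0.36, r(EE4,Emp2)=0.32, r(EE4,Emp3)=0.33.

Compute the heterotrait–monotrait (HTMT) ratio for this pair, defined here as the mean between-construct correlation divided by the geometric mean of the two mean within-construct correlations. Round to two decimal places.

Mean between = 4.13/12 = 0.3442.
Mean within-EE = 3.66/6 = 0.6100; mean within-Emp = 2.45/3 = 0.8167.
Geometric mean = √(0.6100 × 0.8167) = 0.7058.
HTMT = 0.3442 / 0.7058 = 0.49.

0.49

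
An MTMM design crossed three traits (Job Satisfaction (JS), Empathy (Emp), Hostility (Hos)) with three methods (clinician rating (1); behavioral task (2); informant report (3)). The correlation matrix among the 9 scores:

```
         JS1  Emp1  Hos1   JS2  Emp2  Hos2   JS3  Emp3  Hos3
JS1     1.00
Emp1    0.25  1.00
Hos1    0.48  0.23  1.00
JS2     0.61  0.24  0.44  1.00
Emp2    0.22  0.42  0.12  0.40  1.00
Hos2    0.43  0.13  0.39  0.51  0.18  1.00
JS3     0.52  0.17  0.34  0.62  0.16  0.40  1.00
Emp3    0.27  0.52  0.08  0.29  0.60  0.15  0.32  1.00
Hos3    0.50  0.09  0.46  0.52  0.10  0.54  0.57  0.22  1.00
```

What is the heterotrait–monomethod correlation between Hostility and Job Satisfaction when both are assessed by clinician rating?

Different traits, same method: r(Hos1, JS1) = 0.48.

0.48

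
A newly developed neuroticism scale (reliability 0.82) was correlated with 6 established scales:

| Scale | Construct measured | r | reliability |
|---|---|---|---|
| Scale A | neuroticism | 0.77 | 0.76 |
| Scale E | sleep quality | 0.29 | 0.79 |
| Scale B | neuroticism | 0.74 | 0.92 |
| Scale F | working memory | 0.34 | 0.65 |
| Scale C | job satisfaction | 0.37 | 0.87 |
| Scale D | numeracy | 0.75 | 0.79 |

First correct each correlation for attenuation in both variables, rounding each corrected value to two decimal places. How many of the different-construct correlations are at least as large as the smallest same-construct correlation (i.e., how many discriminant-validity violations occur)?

Disattenuated r (r / √(r_scale · r_new)):
  Scale A (conv): 0.77 / √(0.76·0.82) = 0.98
  Scale E (disc): 0.29 / √(0.79·0.82) = 0.36
  Scale B (conv): 0.74 / √(0.92·0.82) = 0.85
  Scale F (disc): 0.34 / √(0.65·0.82) = 0.47
  Scale C (disc): 0.37 / √(0.87·0.82) = 0.44
  Scale D (disc): 0.75 / √(0.79·0.82) = 0.93
Smallest convergent = 0.85. Discriminant values: 0.36, 0.47, 0.44, 0.93; count ≥ 0.85 → 1.

1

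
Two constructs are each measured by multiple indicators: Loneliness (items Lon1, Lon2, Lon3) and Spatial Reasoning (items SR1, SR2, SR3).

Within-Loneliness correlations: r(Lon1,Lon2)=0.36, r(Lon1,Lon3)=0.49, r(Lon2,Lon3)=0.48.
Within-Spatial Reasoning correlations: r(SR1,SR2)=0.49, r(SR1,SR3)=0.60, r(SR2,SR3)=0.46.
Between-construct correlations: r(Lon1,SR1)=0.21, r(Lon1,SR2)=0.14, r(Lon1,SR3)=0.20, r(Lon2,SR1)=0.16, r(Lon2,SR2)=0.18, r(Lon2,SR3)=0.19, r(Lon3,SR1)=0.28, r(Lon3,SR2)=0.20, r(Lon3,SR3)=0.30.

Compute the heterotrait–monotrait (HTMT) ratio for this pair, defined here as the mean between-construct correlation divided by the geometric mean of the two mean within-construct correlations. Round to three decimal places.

Between-construct mean = 1.86/9 = 0.2067.
Mean within-Lon = 1.33/3 = 0.4433; mean within-SR = 1.55/3 = 0.5167.
Geometric mean = √(0.4433 × 0.5167) = 0.4786.
HTMT = 0.2067 / 0.4786 = 0.432.

0.432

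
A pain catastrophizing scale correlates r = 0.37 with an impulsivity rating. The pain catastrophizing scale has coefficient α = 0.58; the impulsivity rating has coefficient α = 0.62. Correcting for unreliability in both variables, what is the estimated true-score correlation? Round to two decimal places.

r_true = r_obs / √(r_xx · r_yy) = 0.37 / √(0.58 × 0.62) = 0.37 / √0.3596 = 0.37 / 0.5997 ≈ 0.62.

0.62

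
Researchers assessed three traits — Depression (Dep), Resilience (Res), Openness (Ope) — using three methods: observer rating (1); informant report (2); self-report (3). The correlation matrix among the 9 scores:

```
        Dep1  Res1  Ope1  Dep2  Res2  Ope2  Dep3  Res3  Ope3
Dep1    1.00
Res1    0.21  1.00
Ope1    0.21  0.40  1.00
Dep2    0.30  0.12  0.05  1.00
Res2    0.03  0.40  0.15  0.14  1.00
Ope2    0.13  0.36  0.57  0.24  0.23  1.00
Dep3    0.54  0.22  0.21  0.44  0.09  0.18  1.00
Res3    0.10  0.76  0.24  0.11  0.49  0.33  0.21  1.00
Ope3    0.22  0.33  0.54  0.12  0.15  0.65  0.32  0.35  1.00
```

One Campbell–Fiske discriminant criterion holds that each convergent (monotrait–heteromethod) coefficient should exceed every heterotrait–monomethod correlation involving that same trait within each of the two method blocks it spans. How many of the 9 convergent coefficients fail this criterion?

1

Checking each validity diagonal entry against its comparison values:
Dep (methods 1·2): 0.30 vs {0.21, 0.14, 0.21, 0.24} → pass.
Dep (methods 1·3): 0.54 vs {0.21, 0.21, 0.21, 0.32} → pass.
Dep (methods 2·3): 0.44 vs {0.14, 0.21, 0.24, 0.32} → pass.
Res (methods 1·2): 0.40 vs {0.21, 0.14, 0.40, 0.23} → fail.
Res (methods 1·3): 0.76 vs {0.21, 0.21, 0.40, 0.35} → pass.
Res (methods 2·3): 0.49 vs {0.14, 0.21, 0.23, 0.35} → pass.
Ope (methods 1·2): 0.57 vs {0.21, 0.24, 0.40, 0.23} → pass.
Ope (methods 1·3): 0.54 vs {0.21, 0.32, 0.40, 0.35} → pass.
Ope (methods 2·3): 0.65 vs {0.24, 0.32, 0.23, 0.35} → pass.
1 of 9 fail.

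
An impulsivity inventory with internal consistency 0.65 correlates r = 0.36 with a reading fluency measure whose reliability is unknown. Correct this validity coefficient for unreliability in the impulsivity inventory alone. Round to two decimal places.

0.45

Single correction: r_c = r_obs / √r_xx = 0.36 / √0.65 = 0.36 / 0.8062 ≈ 0.45.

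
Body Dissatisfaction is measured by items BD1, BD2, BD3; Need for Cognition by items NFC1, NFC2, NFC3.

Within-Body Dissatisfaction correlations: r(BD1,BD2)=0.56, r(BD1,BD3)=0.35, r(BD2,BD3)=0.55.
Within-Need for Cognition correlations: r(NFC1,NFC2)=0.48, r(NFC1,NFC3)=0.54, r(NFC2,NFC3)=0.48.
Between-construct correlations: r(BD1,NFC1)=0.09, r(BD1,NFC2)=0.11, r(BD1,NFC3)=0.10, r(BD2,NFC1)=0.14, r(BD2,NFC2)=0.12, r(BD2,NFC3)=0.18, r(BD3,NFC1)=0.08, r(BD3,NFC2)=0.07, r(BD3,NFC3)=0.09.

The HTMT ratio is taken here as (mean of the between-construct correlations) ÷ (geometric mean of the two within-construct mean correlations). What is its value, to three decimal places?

0.221

Between-construct mean = 0.98/9 = 0.1089.
Mean within-BD = 1.46/3 = 0.4867; mean within-NFC = 1.50/3 = 0.5000.
Geometric mean = √(0.4867 × 0.5000) = 0.4933.
HTMT = 0.1089 / 0.4933 = 0.221.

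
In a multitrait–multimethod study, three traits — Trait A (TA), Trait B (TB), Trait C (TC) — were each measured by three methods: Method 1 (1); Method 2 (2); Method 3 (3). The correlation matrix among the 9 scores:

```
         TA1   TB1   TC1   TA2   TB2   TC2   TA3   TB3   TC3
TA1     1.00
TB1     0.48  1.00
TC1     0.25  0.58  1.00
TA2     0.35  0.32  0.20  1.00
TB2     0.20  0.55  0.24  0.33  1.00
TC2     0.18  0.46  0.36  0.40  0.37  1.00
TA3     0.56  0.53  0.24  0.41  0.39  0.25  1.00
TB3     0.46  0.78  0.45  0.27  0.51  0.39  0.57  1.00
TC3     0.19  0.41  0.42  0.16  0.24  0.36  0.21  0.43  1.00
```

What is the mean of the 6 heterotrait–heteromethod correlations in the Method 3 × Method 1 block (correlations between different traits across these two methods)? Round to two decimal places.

0.38

HTHM values (method 3 × method 1): 0.53, 0.24, 0.46, 0.45, 0.19, 0.41; mean = 2.28/6 = 0.38.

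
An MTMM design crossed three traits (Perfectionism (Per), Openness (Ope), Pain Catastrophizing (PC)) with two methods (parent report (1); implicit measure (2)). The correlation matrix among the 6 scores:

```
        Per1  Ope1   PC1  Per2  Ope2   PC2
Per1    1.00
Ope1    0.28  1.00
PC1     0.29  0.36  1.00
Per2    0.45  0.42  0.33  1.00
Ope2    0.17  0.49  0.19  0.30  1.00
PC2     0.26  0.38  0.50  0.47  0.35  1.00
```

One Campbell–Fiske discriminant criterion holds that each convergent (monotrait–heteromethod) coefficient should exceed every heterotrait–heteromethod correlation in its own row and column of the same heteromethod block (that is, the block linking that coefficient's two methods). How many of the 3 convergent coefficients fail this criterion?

0

Checking each validity diagonal entry against its comparison values:
Per (methods 1·2): 0.45 vs {0.17, 0.42, 0.26, 0.33} → pass.
Ope (methods 1·2): 0.49 vs {0.42, 0.17, 0.38, 0.19} → pass.
PC (methods 1·2): 0.50 vs {0.33, 0.26, 0.19, 0.38} → pass.
0 of 3 fail.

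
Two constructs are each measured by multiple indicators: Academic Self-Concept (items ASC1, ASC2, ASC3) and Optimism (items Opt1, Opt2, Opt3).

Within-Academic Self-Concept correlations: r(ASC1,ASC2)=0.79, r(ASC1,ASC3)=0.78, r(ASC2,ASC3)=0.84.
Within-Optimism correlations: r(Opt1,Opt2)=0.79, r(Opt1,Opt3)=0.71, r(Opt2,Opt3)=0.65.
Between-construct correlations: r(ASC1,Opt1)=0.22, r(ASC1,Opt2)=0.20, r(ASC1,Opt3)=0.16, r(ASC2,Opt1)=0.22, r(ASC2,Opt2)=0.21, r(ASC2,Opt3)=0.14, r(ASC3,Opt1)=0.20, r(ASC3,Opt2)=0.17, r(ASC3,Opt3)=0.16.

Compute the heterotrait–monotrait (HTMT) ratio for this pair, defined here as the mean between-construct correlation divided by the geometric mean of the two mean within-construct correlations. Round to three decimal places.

0.246

Mean heterotrait r = 1.68/9 = 0.1867.
Mean within-ASC = 2.41/3 = 0.8033; mean within-Opt = 2.15/3 = 0.7167.
Geometric mean = √(0.8033 × 0.7167) = 0.7588.
HTMT = 0.1867 / 0.7588 = 0.246.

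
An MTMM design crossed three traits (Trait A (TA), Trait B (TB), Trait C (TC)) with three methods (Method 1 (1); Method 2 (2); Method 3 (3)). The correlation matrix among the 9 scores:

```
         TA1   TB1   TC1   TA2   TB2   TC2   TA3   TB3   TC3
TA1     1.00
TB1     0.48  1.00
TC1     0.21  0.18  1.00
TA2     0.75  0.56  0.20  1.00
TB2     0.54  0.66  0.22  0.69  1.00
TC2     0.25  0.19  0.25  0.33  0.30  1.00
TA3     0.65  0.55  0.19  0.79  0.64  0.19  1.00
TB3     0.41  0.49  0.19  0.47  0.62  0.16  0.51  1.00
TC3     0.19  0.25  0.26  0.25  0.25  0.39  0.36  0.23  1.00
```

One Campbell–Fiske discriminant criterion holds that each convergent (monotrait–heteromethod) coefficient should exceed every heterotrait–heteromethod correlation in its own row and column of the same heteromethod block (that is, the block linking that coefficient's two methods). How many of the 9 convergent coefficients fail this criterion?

Convergent coefficients and their comparison sets:
TA (methods 1·2): 0.75 vs {0.54, 0.56, 0.25, 0.20} → pass.
TA (methods 1·3): 0.65 vs {0.41, 0.55, 0.19, 0.19} → pass.
TA (methods 2·3): 0.79 vs {0.47, 0.64, 0.25, 0.19} → pass.
TB (methods 1·2): 0.66 vs {0.56, 0.54, 0.19, 0.22} → pass.
TB (methods 1·3): 0.49 vs {0.55, 0.41, 0.25, 0.19} → fail.
TB (methods 2·3): 0.62 vs {0.64, 0.47, 0.25, 0.16} → fail.
TC (methods 1·2): 0.25 vs {0.20, 0.25, 0.22, 0.19} → fail.
TC (methods 1·3): 0.26 vs {0.19, 0.19, 0.19, 0.25} → pass.
TC (methods 2·3): 0.39 vs {0.19, 0.25, 0.16, 0.25} → pass.
3 of 9 fail.

3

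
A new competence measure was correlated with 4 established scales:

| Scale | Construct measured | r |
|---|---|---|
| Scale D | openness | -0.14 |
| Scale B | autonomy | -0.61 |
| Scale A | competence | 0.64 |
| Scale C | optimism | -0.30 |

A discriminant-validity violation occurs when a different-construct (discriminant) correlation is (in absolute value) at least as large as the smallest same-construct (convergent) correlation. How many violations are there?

0

Convergent (same construct = competence): Scale A.
Smallest convergent = 0.64. Discriminant |r|: 0.14, 0.61, 0.30; count ≥ 0.64 → 0.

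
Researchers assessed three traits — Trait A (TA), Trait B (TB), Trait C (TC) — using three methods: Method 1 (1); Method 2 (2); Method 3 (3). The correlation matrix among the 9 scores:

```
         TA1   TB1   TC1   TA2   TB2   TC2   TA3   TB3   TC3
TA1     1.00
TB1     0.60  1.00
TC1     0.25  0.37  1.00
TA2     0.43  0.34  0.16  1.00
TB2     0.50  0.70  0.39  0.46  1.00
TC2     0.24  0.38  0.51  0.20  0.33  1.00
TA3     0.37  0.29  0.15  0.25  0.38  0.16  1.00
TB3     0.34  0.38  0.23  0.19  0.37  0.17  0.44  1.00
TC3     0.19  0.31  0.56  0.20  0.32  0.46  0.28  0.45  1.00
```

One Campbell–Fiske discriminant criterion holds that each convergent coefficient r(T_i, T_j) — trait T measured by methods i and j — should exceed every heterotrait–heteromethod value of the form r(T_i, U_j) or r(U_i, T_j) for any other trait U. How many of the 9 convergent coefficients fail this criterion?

Convergent coefficients and their comparison sets:
TA (methods 1·2): 0.43 vs {0.50, 0.34, 0.24, 0.16} → fail.
TA (methods 1·3): 0.37 vs {0.34, 0.29, 0.19, 0.15} → pass.
TA (methods 2·3): 0.25 vs {0.19, 0.38, 0.20, 0.16} → fail.
TB (methods 1·2): 0.70 vs {0.34, 0.50, 0.38, 0.39} → pass.
TB (methods 1·3): 0.38 vs {0.29, 0.34, 0.31, 0.23} → pass.
TB (methods 2·3): 0.37 vs {0.38, 0.19, 0.32, 0.17} → fail.
TC (methods 1·2): 0.51 vs {0.16, 0.24, 0.39, 0.38} → pass.
TC (methods 1·3): 0.56 vs {0.15, 0.19, 0.23, 0.31} → pass.
TC (methods 2·3): 0.46 vs {0.16, 0.20, 0.17, 0.32} → pass.
3 of 9 fail.

3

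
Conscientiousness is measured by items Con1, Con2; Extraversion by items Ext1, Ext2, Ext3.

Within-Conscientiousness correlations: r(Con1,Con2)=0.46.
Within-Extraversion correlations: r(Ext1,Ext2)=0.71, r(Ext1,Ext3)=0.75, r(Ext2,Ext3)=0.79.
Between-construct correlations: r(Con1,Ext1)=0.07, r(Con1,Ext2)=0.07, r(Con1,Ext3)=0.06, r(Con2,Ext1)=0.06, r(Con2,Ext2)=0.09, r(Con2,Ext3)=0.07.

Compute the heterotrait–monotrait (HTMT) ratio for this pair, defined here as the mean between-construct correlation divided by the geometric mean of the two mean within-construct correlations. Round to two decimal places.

0.12

Mean heterotrait r = 0.42/6 = 0.0700.
Mean within-Con = 0.46/1 = 0.4600; mean within-Ext = 2.25/3 = 0.7500.
Geometric mean = √(0.4600 × 0.7500) = 0.5874.
HTMT = 0.0700 / 0.5874 = 0.12.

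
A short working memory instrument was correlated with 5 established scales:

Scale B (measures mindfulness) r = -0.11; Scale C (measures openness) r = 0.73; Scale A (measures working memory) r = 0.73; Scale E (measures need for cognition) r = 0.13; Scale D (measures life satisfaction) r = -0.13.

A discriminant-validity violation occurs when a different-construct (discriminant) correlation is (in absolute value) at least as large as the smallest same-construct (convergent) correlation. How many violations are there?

Convergent (same construct = working memory): Scale A.
Smallest convergent = 0.73. Discriminant |r|: 0.11, 0.73, 0.13, 0.13; count ≥ 0.73 → 1.

1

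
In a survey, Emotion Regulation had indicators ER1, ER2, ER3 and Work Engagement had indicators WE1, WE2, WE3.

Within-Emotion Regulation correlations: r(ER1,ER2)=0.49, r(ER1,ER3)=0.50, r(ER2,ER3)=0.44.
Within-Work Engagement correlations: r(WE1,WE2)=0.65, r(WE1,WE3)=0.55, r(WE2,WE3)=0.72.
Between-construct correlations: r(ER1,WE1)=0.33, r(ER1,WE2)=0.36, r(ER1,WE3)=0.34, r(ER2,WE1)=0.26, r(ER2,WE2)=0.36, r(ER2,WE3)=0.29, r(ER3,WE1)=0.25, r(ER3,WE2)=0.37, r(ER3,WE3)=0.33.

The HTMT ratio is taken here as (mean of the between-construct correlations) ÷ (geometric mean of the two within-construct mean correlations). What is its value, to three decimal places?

Mean heterotrait r = 2.89/9 = 0.3211.
Mean within-ER = 1.43/3 = 0.4767; mean within-WE = 1.92/3 = 0.6400.
Geometric mean = √(0.4767 × 0.6400) = 0.5523.
HTMT = 0.3211 / 0.5523 = 0.581.

0.581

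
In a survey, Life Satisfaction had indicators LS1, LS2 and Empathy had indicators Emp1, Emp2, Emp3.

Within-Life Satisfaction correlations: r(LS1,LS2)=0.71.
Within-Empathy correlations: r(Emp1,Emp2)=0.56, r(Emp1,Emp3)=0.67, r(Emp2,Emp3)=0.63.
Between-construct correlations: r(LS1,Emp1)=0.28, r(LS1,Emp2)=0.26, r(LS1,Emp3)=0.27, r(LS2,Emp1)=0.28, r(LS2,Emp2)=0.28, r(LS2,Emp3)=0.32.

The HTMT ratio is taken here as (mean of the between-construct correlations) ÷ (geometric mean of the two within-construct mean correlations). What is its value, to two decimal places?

0.42

Mean heterotrait r = 1.69/6 = 0.2817.
Mean within-LS = 0.71/1 = 0.7100; mean within-Emp = 1.86/3 = 0.6200.
Geometric mean = √(0.7100 × 0.6200) = 0.6635.
HTMT = 0.2817 / 0.6635 = 0.42.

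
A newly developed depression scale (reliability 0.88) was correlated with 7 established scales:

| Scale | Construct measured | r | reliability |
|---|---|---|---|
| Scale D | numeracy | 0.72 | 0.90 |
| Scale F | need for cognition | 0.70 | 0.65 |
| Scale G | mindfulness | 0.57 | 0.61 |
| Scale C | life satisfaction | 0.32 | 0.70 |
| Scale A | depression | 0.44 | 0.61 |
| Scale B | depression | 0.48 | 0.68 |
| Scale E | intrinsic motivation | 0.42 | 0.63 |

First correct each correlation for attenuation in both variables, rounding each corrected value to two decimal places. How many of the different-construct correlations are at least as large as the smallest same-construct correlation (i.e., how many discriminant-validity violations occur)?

Disattenuated r (r / √(r_scale · r_new)):
  Scale D (disc): 0.72 / √(0.90·0.88) = 0.81
  Scale F (disc): 0.70 / √(0.65·0.88) = 0.93
  Scale G (disc): 0.57 / √(0.61·0.88) = 0.78
  Scale C (disc): 0.32 / √(0.70·0.88) = 0.41
  Scale A (conv): 0.44 / √(0.61·0.88) = 0.60
  Scale B (conv): 0.48 / √(0.68·0.88) = 0.62
  Scale E (disc): 0.42 / √(0.63·0.88) = 0.56
Smallest convergent = 0.60. Discriminant values: 0.81, 0.93, 0.78, 0.41, 0.56; count ≥ 0.60 → 3.

3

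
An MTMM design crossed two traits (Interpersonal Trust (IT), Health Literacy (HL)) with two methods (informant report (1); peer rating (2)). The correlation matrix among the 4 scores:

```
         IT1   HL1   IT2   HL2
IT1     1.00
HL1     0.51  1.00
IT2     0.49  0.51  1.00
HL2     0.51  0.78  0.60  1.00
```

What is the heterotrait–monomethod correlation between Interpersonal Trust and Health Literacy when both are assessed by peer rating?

0.60

Different traits, same method: r(IT2, HL2) = 0.60.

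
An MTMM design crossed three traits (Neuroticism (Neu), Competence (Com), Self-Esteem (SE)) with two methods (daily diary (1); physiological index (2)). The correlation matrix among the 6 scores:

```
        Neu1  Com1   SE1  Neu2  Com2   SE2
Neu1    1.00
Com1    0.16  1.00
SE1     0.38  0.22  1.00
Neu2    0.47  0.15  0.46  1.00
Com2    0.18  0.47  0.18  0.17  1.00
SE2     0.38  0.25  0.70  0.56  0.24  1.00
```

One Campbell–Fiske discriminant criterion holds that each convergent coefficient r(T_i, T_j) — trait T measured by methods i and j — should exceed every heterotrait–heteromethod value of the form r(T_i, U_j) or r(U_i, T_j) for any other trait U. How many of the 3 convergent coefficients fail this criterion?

0

Convergent coefficients and their comparison sets:
Neu (methods 1·2): 0.47 vs {0.18, 0.15, 0.38, 0.46} → pass.
Com (methods 1·2): 0.47 vs {0.15, 0.18, 0.25, 0.18} → pass.
SE (methods 1·2): 0.70 vs {0.46, 0.38, 0.18, 0.25} → pass.
0 of 3 fail.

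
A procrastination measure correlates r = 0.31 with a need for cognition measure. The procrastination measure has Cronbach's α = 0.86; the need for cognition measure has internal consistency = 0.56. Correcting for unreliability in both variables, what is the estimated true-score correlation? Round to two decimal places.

0.45

r_true = r_obs / √(r_xx · r_yy) = 0.31 / √(0.86 × 0.56) = 0.31 / √0.4816 = 0.31 / 0.6940 ≈ 0.45.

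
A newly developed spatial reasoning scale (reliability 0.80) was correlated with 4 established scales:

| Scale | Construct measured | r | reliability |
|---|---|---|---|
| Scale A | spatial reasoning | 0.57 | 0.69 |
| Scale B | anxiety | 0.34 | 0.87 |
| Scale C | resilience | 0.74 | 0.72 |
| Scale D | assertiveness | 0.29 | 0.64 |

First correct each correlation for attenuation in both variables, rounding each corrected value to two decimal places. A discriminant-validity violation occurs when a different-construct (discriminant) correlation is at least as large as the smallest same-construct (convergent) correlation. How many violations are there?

1

Disattenuated r (r / √(r_scale · r_new)):
  Scale A (conv): 0.57 / √(0.69·0.80) = 0.77
  Scale B (disc): 0.34 / √(0.87·0.80) = 0.41
  Scale C (disc): 0.74 / √(0.72·0.80) = 0.98
  Scale D (disc): 0.29 / √(0.64·0.80) = 0.41
Smallest convergent = 0.77. Discriminant values: 0.41, 0.98, 0.41; count ≥ 0.77 → 1.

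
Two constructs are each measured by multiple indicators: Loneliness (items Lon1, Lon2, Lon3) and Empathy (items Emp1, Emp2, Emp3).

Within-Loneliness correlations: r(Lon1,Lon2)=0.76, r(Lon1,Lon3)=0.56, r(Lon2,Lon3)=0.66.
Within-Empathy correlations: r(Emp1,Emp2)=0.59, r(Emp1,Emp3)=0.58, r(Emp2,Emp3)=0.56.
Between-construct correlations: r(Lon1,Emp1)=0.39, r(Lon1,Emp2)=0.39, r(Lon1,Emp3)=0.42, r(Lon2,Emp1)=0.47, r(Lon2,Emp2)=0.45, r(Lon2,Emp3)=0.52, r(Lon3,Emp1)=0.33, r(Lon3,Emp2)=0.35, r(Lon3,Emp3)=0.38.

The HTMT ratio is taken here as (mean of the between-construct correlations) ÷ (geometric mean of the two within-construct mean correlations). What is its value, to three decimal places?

Between-construct mean = 3.70/9 = 0.4111.
Mean within-Lon = 1.98/3 = 0.6600; mean within-Emp = 1.73/3 = 0.5767.
Geometric mean = √(0.6600 × 0.5767) = 0.6169.
HTMT = 0.4111 / 0.6169 = 0.666.

0.666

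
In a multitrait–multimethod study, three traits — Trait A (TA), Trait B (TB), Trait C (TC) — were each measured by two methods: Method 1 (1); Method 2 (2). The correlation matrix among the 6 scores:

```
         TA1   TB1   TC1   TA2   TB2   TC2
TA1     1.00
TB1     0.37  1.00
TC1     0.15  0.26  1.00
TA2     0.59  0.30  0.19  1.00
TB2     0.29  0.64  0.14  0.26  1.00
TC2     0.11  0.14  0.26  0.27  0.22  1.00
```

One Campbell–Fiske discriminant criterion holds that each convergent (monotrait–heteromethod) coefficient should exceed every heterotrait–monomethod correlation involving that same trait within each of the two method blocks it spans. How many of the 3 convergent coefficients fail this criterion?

1

Checking each validity diagonal entry against its comparison values:
TA (methods 1·2): 0.59 vs {0.37, 0.26, 0.15, 0.27} → pass.
TB (methods 1·2): 0.64 vs {0.37, 0.26, 0.26, 0.22} → pass.
TC (methods 1·2): 0.26 vs {0.15, 0.27, 0.26, 0.22} → fail.
1 of 3 fail.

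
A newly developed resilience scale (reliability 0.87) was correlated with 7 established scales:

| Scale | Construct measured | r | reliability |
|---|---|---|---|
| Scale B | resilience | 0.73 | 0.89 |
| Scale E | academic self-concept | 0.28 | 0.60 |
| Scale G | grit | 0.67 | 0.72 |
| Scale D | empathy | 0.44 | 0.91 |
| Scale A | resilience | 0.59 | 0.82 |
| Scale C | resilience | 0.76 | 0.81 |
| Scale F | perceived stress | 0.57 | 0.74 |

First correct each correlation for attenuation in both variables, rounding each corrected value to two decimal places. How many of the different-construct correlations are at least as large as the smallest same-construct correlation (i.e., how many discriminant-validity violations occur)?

Disattenuated r (r / √(r_scale · r_new)):
  Scale B (conv): 0.73 / √(0.89·0.87) = 0.83
  Scale E (disc): 0.28 / √(0.60·0.87) = 0.39
  Scale G (disc): 0.67 / √(0.72·0.87) = 0.85
  Scale D (disc): 0.44 / √(0.91·0.87) = 0.49
  Scale A (conv): 0.59 / √(0.82·0.87) = 0.70
  Scale C (conv): 0.76 / √(0.81·0.87) = 0.91
  Scale F (disc): 0.57 / √(0.74·0.87) = 0.71
Smallest convergent = 0.70. Discriminant values: 0.39, 0.85, 0.49, 0.71; count ≥ 0.70 → 2.

2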